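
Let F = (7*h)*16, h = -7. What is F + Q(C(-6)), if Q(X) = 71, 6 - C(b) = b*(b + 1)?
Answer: -713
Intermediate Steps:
C(b) = 6 - b*(1 + b) (C(b) = 6 - b*(b + 1) = 6 - b*(1 + b))
F = -784 (F = (7*(-7))*16 = -49*16 = -784)
F + Q(C(-6)) = -784 + 71 = -713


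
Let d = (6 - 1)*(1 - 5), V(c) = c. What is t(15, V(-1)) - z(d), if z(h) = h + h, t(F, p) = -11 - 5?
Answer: 24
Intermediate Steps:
t(F, p) = -16
d = -20 (d = 5*(-4) = -20)
z(h) = 2*h
t(15, V(-1)) - z(d) = -16 - 2*(-20) = -16 - 1*(-40) = -16 + 40 = 24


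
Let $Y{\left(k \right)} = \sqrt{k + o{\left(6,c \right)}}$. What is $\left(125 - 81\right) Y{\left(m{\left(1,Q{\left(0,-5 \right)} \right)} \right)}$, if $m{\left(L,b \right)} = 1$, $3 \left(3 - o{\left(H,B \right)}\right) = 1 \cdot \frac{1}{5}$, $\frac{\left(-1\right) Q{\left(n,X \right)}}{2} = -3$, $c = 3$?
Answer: $\frac{44 \sqrt{885}}{15} \approx 87.264$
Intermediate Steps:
$Q{\left(n,X \right)} = 6$ ($Q{\left(n,X \right)} = \left(-2\right) \left(-3\right) = 6$)
$o{\left(H,B \right)} = \frac{44}{15}$ ($o{\left(H,B \right)} = 3 - \frac{1 \cdot \frac{1}{5}}{3} = 3 - \frac{1}{15} = \frac{44}{15}$)
$Y{\left(k \right)} = \sqrt{\frac{44}{15} + k}$ ($Y{\left(k \right)} = \sqrt{k + \frac{44}{15}} = \sqrt{\frac{44}{15} + k}$)
$\left(125 - 81\right) Y{\left(m{\left(1,Q{\left(0,-5 \right)} \right)} \right)} = \left(125 - 81\right) \frac{\sqrt{660 + 225 \cdot 1}}{15} = 44 \frac{\sqrt{660 + 225}}{15} = 44 \frac{\sqrt{885}}{15} = \frac{44 \sqrt{885}}{15}$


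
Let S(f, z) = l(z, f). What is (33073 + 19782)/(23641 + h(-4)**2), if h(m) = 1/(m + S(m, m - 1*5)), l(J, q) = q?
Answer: 676544/302605 ≈ 2.2357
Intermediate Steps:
S(f, z) = f
h(m) = 1/(2*m) (h(m) = 1/(m + m) = 1/(2*m))
(33073 + 19782)/(23641 + h(-4)**2) = (33073 + 19782)/(23641 + ((1/2)/(-4))**2) = 52855/(23641 + ((1/2)*(-1/4))**2) = 52855/(23641 + (-1/8)**2) = 52855/(23641 + 1/64) = 52855/(1513025/64) = 52855*(64/1513025) = 676544/302605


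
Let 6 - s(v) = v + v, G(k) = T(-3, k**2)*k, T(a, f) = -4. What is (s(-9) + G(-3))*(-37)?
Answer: -1332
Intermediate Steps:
G(k) = -4*k
s(v) = 6 - 2*v (s(v) = 6 - (v + v) = 6 - 2*v)
(s(-9) + G(-3))*(-37) = ((6 - 2*(-9)) - 4*(-3))*(-37) = ((6 + 18) + 12)*(-37) = (24 + 12)*(-37) = 36*(-37) = -1332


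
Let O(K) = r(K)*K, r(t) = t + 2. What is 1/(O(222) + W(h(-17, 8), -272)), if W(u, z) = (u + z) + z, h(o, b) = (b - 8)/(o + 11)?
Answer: 1/49184 ≈ 2.0332e-5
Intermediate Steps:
r(t) = 2 + t
h(o, b) = (-8 + b)/(11 + o)
O(K) = K*(2 + K) (O(K) = (2 + K)*K = K*(2 + K))
W(u, z) = u + 2*z
1/(O(222) + W(h(-17, 8), -272)) = 1/(222*(2 + 222) + ((-8 + 8)/(11 - 17) + 2*(-272))) = 1/(222*224 + (0/(-6) - 544)) = 1/(49728 + (-⅙*0 - 544)) = 1/(49728 + (0 - 544)) = 1/(49728 - 544) = 1/49184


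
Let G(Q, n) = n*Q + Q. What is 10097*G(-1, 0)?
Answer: -10097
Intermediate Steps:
G(Q, n) = Q + Q*n (G(Q, n) = Q*n + Q = Q + Q*n)
10097*G(-1, 0) = 10097*(-(1 + 0)) = 10097*(-1*1) = 10097*(-1) = -10097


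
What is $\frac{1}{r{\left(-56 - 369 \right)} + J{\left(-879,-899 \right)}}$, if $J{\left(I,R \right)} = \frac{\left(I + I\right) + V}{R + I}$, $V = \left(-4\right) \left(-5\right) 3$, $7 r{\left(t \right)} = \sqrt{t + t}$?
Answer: $\frac{107823}{2061493} - \frac{80645 i \sqrt{34}}{2061493} \approx 0.052303 - 0.22811 i$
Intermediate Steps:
$r{\left(t \right)} = \frac{\sqrt{2} \sqrt{t}}{7}$ ($r{\left(t \right)} = \frac{\sqrt{t + t}}{7} = \frac{\sqrt{2 t}}{7} = \frac{\sqrt{2} \sqrt{t}}{7}$)
$V = 60$ ($V = 20 \cdot 3 = 60$)
$J{\left(I,R \right)} = \frac{60 + 2 I}{I + R}$ ($J{\left(I,R \right)} = \frac{\left(I + I\right) + 60}{R + I} = \frac{2 I + 60}{I + R} = \frac{60 + 2 I}{I + R}$)
$\frac{1}{r{\left(-56 - 369 \right)} + J{\left(-879,-899 \right)}} = \frac{1}{\frac{\sqrt{2} \sqrt{-56 - 369}}{7} + \frac{2 \left(30 - 879\right)}{-879 - 899}} = \frac{1}{\frac{\sqrt{2} \sqrt{-425}}{7} + 2 \frac{1}{-1778} \left(-849\right)} = \frac{1}{\frac{\sqrt{2} \cdot 5 i \sqrt{17}}{7} + 2 \left(- \frac{1}{1778}\right) \left(-849\right)} = \frac{1}{\frac{5 i \sqrt{34}}{7} + \frac{849}{889}} = \frac{1}{\frac{849}{889} + \frac{5 i \sqrt{34}}{7}}$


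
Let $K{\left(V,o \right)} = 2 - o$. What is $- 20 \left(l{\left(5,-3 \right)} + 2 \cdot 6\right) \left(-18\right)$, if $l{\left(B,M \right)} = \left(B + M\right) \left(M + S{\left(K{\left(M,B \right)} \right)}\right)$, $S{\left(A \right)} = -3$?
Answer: $0$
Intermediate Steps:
$l{\left(B,M \right)} = \left(-3 + M\right) \left(B + M\right)$ ($l{\left(B,M \right)} = \left(B + M\right) \left(M - 3\right) = \left(B + M\right) \left(-3 + M\right) = \left(-3 + M\right) \left(B + M\right)$)
$- 20 \left(l{\left(5,-3 \right)} + 2 \cdot 6\right) \left(-18\right) = - 20 \left(\left(\left(-3\right)^{2} - 15 - -9 + 5 \left(-3\right)\right) + 2 \cdot 6\right) \left(-18\right) = - 20 \left(\left(9 - 15 + 9 - 15\right) + 12\right) \left(-18\right) = - 20 \left(-12 + 12\right) \left(-18\right) = \left(-20\right) 0 \left(-18\right) = 0 \left(-18\right) = 0$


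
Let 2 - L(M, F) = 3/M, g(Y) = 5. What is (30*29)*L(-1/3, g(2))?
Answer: 9570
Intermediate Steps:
L(M, F) = 2 - 3/M
(30*29)*L(-1/3, g(2)) = (30*29)*(2 - 3/((-1/3))) = 870*(2 - 3/((-1*1/3))) = 870*(2 - 3/(-1/3)) = 870*(2 - 3*(-3)) = 870*(2 + 9) = 870*11 = 9570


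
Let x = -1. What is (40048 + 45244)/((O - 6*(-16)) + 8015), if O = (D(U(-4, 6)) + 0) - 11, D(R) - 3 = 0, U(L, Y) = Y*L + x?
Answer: 85292/8103 ≈ 10.526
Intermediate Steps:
U(L, Y) = -1 + L*Y (U(L, Y) = Y*L - 1 = L*Y - 1 = -1 + L*Y)
D(R) = 3 (D(R) = 3 + 0 = 3)
O = -8 (O = (3 + 0) - 11 = 3 - 11 = -8)
(40048 + 45244)/((O - 6*(-16)) + 8015) = (40048 + 45244)/((-8 - 6*(-16)) + 8015) = 85292/((-8 + 96) + 8015) = 85292/(88 + 8015) = 85292/8103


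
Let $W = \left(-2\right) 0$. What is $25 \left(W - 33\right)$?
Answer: $-825$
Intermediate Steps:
$W = 0$
$25 \left(W - 33\right) = 25 \left(0 - 33\right) = 25 \left(-33\right) = -825$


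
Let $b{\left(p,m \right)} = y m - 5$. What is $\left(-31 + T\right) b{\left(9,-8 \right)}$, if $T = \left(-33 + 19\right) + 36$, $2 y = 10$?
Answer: $405$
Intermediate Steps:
$y = 5$ ($y = \frac{1}{2} \cdot 10 = 5$)
$b{\left(p,m \right)} = -5 + 5 m$ ($b{\left(p,m \right)} = 5 m - 5 = -5 + 5 m$)
$T = 22$ ($T = -14 + 36 = 22$)
$\left(-31 + T\right) b{\left(9,-8 \right)} = \left(-31 + 22\right) \left(-5 + 5 \left(-8\right)\right) = - 9 \left(-5 - 40\right) = \left(-9\right) \left(-45\right) = 405$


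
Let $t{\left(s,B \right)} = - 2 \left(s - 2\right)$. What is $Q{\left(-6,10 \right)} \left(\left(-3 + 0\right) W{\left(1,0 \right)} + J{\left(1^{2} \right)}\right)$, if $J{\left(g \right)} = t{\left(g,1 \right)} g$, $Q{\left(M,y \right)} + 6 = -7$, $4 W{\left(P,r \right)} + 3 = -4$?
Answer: $- \frac{377}{4} \approx -94.25$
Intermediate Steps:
$t{\left(s,B \right)} = 4 - 2 s$ ($t{\left(s,B \right)} = - 2 \left(-2 + s\right) = 4 - 2 s$)
$W{\left(P,r \right)} = - \frac{7}{4}$ ($W{\left(P,r \right)} = - \frac{3}{4} + \frac{1}{4} \left(-4\right) = - \frac{3}{4} - 1 = - \frac{7}{4}$)
$Q{\left(M,y \right)} = -13$ ($Q{\left(M,y \right)} = -6 - 7 = -13$)
$J{\left(g \right)} = g \left(4 - 2 g\right)$ ($J{\left(g \right)} = \left(4 - 2 g\right) g = g \left(4 - 2 g\right)$)
$Q{\left(-6,10 \right)} \left(\left(-3 + 0\right) W{\left(1,0 \right)} + J{\left(1^{2} \right)}\right) = - 13 \left(\left(-3 + 0\right) \left(- \frac{7}{4}\right) + 2 \cdot 1^{2} \left(2 - 1^{2}\right)\right) = - 13 \left(\left(-3\right) \left(- \frac{7}{4}\right) + 2 \cdot 1 \left(2 - 1\right)\right) = - 13 \left(\frac{21}{4} + 2 \cdot 1 \left(2 - 1\right)\right) = - 13 \left(\frac{21}{4} + 2 \cdot 1 \cdot 1\right) = - 13 \left(\frac{21}{4} + 2\right) = \left(-13\right) \frac{29}{4} = - \frac{377}{4}$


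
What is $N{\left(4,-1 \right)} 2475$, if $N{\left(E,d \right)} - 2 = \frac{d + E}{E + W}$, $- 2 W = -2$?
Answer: $6435$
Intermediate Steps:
$W = 1$ ($W = \left(- \frac{1}{2}\right) \left(-2\right) = 1$)
$N{\left(E,d \right)} = 2 + \frac{E + d}{1 + E}$ ($N{\left(E,d \right)} = 2 + \frac{d + E}{E + 1} = 2 + \frac{E + d}{1 + E}$)
$N{\left(4,-1 \right)} 2475 = \frac{2 - 1 + 3 \cdot 4}{1 + 4} \cdot 2475 = \frac{2 - 1 + 12}{5} \cdot 2475 = \frac{1}{5} \cdot 13 \cdot 2475 = \frac{13}{5} \cdot 2475 = 6435$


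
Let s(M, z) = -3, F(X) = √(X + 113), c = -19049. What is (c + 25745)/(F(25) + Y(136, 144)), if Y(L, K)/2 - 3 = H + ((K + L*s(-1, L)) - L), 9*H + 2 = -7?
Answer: -2665008/316739 - 3348*√138/316739 ≈ -8.5381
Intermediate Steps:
F(X) = √(113 + X)
H = -1 (H = -2/9 + (⅑)*(-7) = -2/9 - 7/9 = -1)
Y(L, K) = 4 - 8*L + 2*K (Y(L, K) = 6 + 2*(-1 + ((K + L*(-3)) - L)) = 6 + 2*(-1 + ((K - 3*L) - L)) = 6 + 2*(-1 + (K - 4*L)) = 6 + 2*(-1 + K - 4*L) = 6 + (-2 - 8*L + 2*K) = 4 - 8*L + 2*K)
(c + 25745)/(F(25) + Y(136, 144)) = (-19049 + 25745)/(√(113 + 25) + (4 - 8*136 + 2*144)) = 6696/(√138 + (4 - 1088 + 288)) = 6696/(√138 - 796) = 6696/(-796 + √138)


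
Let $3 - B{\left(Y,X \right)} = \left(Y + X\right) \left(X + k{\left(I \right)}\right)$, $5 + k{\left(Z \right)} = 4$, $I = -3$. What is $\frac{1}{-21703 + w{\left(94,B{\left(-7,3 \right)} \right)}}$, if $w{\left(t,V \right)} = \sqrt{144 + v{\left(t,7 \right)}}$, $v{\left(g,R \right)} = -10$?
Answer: $- \frac{21703}{471020075} - \frac{\sqrt{134}}{471020075} \approx -4.6101 \cdot 10^{-5}$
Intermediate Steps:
$k{\left(Z \right)} = -1$ ($k{\left(Z \right)} = -5 + 4 = -1$)
$B{\left(Y,X \right)} = 3 - \left(-1 + X\right) \left(X + Y\right)$ ($B{\left(Y,X \right)} = 3 - \left(Y + X\right) \left(X - 1\right) = 3 - \left(X + Y\right) \left(-1 + X\right) = 3 - \left(-1 + X\right) \left(X + Y\right)$)
$w{\left(t,V \right)} = \sqrt{134}$ ($w{\left(t,V \right)} = \sqrt{144 - 10} = \sqrt{134}$)
$\frac{1}{-21703 + w{\left(94,B{\left(-7,3 \right)} \right)}} = \frac{1}{-21703 + \sqrt{134}}$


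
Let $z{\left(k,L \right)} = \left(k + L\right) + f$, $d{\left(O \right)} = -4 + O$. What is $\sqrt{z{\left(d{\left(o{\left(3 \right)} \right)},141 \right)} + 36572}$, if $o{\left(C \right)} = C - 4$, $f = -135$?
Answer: $\sqrt{36573} \approx 191.24$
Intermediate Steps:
$o{\left(C \right)} = -4 + C$ ($o{\left(C \right)} = C - 4 = -4 + C$)
$z{\left(k,L \right)} = -135 + L + k$ ($z{\left(k,L \right)} = \left(k + L\right) - 135 = \left(L + k\right) - 135 = -135 + L + k$)
$\sqrt{z{\left(d{\left(o{\left(3 \right)} \right)},141 \right)} + 36572} = \sqrt{\left(-135 + 141 + \left(-4 + \left(-4 + 3\right)\right)\right) + 36572} = \sqrt{\left(-135 + 141 - 5\right) + 36572} = \sqrt{1 + 36572} = \sqrt{36573}$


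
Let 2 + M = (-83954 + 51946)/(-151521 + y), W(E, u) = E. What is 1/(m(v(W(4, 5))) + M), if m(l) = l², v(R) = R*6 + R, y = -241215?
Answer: 49092/38393945 ≈ 0.0012786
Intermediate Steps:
v(R) = 7*R (v(R) = 6*R + R = 7*R)
M = -94183/49092 (M = -2 + (-83954 + 51946)/(-151521 - 241215) = -2 - 32008/(-392736) = -2 - 32008*(-1/392736) = -2 + 4001/49092 = -94183/49092 ≈ -1.9185)
1/(m(v(W(4, 5))) + M) = 1/((7*4)² - 94183/49092) = 1/(28² - 94183/49092) = 1/(784 - 94183/49092) = 1/(38393945/49092) = 49092/38393945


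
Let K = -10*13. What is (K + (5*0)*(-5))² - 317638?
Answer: -300738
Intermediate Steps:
K = -130
(K + (5*0)*(-5))² - 317638 = (-130 + (5*0)*(-5))² - 317638 = (-130 + 0*(-5))² - 317638 = (-130 + 0)² - 317638 = (-130)² - 317638 = 16900 - 317638 = -300738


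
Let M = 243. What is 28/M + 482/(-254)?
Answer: -55007/30861 ≈ -1.7824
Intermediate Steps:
28/M + 482/(-254) = 28/243 + 482/(-254) = 28*(1/243) + 482*(-1/254) = 28/243 - 241/127 = -55007/30861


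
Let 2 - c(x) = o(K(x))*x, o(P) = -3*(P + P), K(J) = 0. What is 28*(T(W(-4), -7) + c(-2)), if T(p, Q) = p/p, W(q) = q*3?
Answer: 84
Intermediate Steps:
W(q) = 3*q
T(p, Q) = 1
o(P) = -6*P
c(x) = 2 (c(x) = 2 - (-6*0)*x = 2 - 0*x = 2 - 1*0 = 2 + 0 = 2)
28*(T(W(-4), -7) + c(-2)) = 28*(1 + 2) = 28*3 = 84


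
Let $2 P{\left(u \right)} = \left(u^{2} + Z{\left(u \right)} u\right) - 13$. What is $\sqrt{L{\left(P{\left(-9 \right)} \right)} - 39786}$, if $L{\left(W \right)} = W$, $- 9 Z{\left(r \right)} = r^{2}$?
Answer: $\frac{i \sqrt{158846}}{2} \approx 199.28 i$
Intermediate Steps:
$Z{\left(r \right)} = - \frac{r^{2}}{9}$
$P{\left(u \right)} = - \frac{13}{2} + \frac{u^{2}}{2} - \frac{u^{3}}{18}$ ($P{\left(u \right)} = \frac{\left(u^{2} + - \frac{u^{2}}{9} u\right) - 13}{2} = \frac{\left(u^{2} - \frac{u^{3}}{9}\right) - 13}{2} = \frac{-13 + u^{2} - \frac{u^{3}}{9}}{2} = - \frac{13}{2} + \frac{u^{2}}{2} - \frac{u^{3}}{18}$)
$\sqrt{L{\left(P{\left(-9 \right)} \right)} - 39786} = \sqrt{\left(- \frac{13}{2} + \frac{\left(-9\right)^{2}}{2} - \frac{\left(-9\right)^{3}}{18}\right) - 39786} = \sqrt{\left(- \frac{13}{2} + \frac{1}{2} \cdot 81 - - \frac{81}{2}\right) - 39786} = \sqrt{\left(- \frac{13}{2} + \frac{81}{2} + \frac{81}{2}\right) - 39786} = \sqrt{\frac{149}{2} - 39786} = \sqrt{- \frac{79423}{2}} = \frac{i \sqrt{158846}}{2}$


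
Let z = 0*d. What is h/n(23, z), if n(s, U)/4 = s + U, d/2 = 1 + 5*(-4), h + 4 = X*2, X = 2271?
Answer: 2269/46 ≈ 49.326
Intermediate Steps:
h = 4538 (h = -4 + 2271*2 = -4 + 4542 = 4538)
d = -38 (d = 2*(1 + 5*(-4)) = 2*(1 - 20) = 2*(-19) = -38)
z = 0 (z = 0*(-38) = 0)
n(s, U) = 4*U + 4*s (n(s, U) = 4*(s + U) = 4*(U + s) = 4*U + 4*s)
h/n(23, z) = 4538/(4*0 + 4*23) = 4538/(0 + 92) = 4538/92 = 4538*(1/92) = 2269/46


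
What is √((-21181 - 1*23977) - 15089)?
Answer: I*√60247 ≈ 245.45*I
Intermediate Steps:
√((-21181 - 1*23977) - 15089) = √((-21181 - 23977) - 15089) = √(-45158 - 15089) = √(-60247) = I*√60247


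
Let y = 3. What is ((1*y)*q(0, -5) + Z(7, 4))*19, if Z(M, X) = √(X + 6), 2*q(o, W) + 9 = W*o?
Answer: -513/2 + 19*√10 ≈ -196.42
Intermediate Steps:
q(o, W) = -9/2 + W*o/2 (q(o, W) = -9/2 + (W*o)/2 = -9/2 + W*o/2)
Z(M, X) = √(6 + X)
((1*y)*q(0, -5) + Z(7, 4))*19 = ((1*3)*(-9/2 + (½)*(-5)*0) + √(6 + 4))*19 = (3*(-9/2 + 0) + √10)*19 = (3*(-9/2) + √10)*19 = (-27/2 + √10)*19 = -513/2 + 19*√10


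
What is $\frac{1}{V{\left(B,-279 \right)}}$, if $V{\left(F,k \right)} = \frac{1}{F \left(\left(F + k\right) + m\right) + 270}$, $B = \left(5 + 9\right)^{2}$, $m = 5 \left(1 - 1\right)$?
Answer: $-15998$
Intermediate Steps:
$m = 0$ ($m = 5 \cdot 0 = 0$)
$B = 196$ ($B = 14^{2} = 196$)
$V{\left(F,k \right)} = \frac{1}{270 + F \left(F + k\right)}$ ($V{\left(F,k \right)} = \frac{1}{F \left(\left(F + k\right) + 0\right) + 270} = \frac{1}{F \left(F + k\right) + 270} = \frac{1}{270 + F \left(F + k\right)}$)
$\frac{1}{V{\left(B,-279 \right)}} = \frac{1}{\frac{1}{270 + 196^{2} + 196 \left(-279\right)}} = \frac{1}{\frac{1}{270 + 38416 - 54684}} = \frac{1}{\frac{1}{-15998}} = \frac{1}{- \frac{1}{15998}} = -15998$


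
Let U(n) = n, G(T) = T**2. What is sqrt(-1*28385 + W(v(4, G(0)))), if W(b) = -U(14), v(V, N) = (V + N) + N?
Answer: I*sqrt(28399) ≈ 168.52*I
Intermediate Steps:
v(V, N) = V + 2*N (v(V, N) = (N + V) + N = V + 2*N)
W(b) = -14 (W(b) = -1*14 = -14)
sqrt(-1*28385 + W(v(4, G(0)))) = sqrt(-1*28385 - 14) = sqrt(-28385 - 14) = sqrt(-28399) = I*sqrt(28399)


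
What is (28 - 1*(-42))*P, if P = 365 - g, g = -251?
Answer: 43120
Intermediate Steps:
P = 616 (P = 365 - 1*(-251) = 365 + 251 = 616)
(28 - 1*(-42))*P = (28 - 1*(-42))*616 = (28 + 42)*616 = 70*616 = 43120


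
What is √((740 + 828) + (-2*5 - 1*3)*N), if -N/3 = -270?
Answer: I*√8962 ≈ 94.668*I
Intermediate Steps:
N = 810 (N = -3*(-270) = 810)
√((740 + 828) + (-2*5 - 1*3)*N) = √((740 + 828) + (-2*5 - 1*3)*810) = √(1568 + (-10 - 3)*810) = √(1568 - 13*810) = √(1568 - 10530) = √(-8962) = I*√8962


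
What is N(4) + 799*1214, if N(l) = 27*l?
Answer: 970094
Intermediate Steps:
N(4) + 799*1214 = 27*4 + 799*1214 = 108 + 969986 = 970094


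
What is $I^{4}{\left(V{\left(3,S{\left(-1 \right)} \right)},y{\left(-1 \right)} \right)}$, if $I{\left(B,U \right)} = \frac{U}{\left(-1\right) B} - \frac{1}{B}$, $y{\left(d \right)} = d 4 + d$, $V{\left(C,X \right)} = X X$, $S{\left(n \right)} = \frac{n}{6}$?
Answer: $429981696$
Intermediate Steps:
$S{\left(n \right)} = \frac{n}{6}$ ($S{\left(n \right)} = n \frac{1}{6} = \frac{n}{6}$)
$V{\left(C,X \right)} = X^{2}$
$y{\left(d \right)} = 5 d$ ($y{\left(d \right)} = 4 d + d = 5 d$)
$I{\left(B,U \right)} = - \frac{1}{B} - \frac{U}{B}$ ($I{\left(B,U \right)} = U \left(- \frac{1}{B}\right) - \frac{1}{B} = - \frac{U}{B} - \frac{1}{B} = - \frac{1}{B} - \frac{U}{B}$)
$I^{4}{\left(V{\left(3,S{\left(-1 \right)} \right)},y{\left(-1 \right)} \right)} = \left(\frac{-1 - 5 \left(-1\right)}{\left(\frac{1}{6} \left(-1\right)\right)^{2}}\right)^{4} = \left(\frac{-1 - -5}{\left(- \frac{1}{6}\right)^{2}}\right)^{4} = \left(\frac{1}{\frac{1}{36}} \left(-1 + 5\right)\right)^{4} = \left(36 \cdot 4\right)^{4} = 144^{4} = 429981696$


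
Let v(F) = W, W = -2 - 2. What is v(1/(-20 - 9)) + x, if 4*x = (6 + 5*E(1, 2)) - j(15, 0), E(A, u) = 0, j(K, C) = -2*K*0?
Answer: -5/2 ≈ -2.5000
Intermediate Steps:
j(K, C) = 0
W = -4
v(F) = -4
x = 3/2 (x = ((6 + 5*0) - 1*0)/4 = ((6 + 0) + 0)/4 = (6 + 0)/4 = (¼)*6 = 3/2 ≈ 1.5000)
v(1/(-20 - 9)) + x = -4 + 3/2 = -5/2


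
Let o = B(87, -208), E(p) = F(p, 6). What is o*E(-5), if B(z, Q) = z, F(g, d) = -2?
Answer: -174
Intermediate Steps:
E(p) = -2
o = 87
o*E(-5) = 87*(-2) = -174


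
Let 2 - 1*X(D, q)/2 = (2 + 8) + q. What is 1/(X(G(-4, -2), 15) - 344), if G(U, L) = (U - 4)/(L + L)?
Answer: -1/390 ≈ -0.0025641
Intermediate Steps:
G(U, L) = (-4 + U)/(2*L) (G(U, L) = (-4 + U)/((2*L)) = (-4 + U)*(1/(2*L)) = (-4 + U)/(2*L))
X(D, q) = -16 - 2*q (X(D, q) = 4 - 2*((2 + 8) + q) = 4 - 2*(10 + q) = 4 + (-20 - 2*q) = -16 - 2*q)
1/(X(G(-4, -2), 15) - 344) = 1/((-16 - 2*15) - 344) = 1/((-16 - 30) - 344) = 1/(-46 - 344) = 1/(-390) = -1/390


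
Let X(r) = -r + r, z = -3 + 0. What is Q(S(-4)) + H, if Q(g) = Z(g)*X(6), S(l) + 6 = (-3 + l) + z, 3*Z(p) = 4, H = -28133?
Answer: -28133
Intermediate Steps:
Z(p) = 4/3 (Z(p) = (1/3)*4 = 4/3)
z = -3
X(r) = 0
S(l) = -12 + l (S(l) = -6 + ((-3 + l) - 3) = -6 + (-6 + l) = -12 + l)
Q(g) = 0 (Q(g) = (4/3)*0 = 0)
Q(S(-4)) + H = 0 - 28133 = -28133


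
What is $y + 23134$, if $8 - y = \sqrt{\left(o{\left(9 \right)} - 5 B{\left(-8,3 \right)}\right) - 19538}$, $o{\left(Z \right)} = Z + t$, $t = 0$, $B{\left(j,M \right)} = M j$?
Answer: $23142 - i \sqrt{19409} \approx 23142.0 - 139.32 i$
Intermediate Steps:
$o{\left(Z \right)} = Z$ ($o{\left(Z \right)} = Z + 0 = Z$)
$y = 8 - i \sqrt{19409}$ ($y = 8 - \sqrt{\left(9 - 5 \cdot 3 \left(-8\right)\right) - 19538} = 8 - \sqrt{\left(9 - -120\right) - 19538} = 8 - \sqrt{\left(9 + 120\right) - 19538} = 8 - \sqrt{129 - 19538} = 8 - \sqrt{-19409} = 8 - i \sqrt{19409} \approx 8.0 - 139.32 i$)
$y + 23134 = \left(8 - i \sqrt{19409}\right) + 23134 = 23142 - i \sqrt{19409}$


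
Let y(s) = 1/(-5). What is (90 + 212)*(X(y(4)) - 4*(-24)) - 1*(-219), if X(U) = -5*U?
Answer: 29513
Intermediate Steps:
y(s) = -1/5
(90 + 212)*(X(y(4)) - 4*(-24)) - 1*(-219) = (90 + 212)*(-5*(-1/5) - 4*(-24)) - 1*(-219) = 302*(1 + 96) + 219 = 302*97 + 219 = 29294 + 219 = 29513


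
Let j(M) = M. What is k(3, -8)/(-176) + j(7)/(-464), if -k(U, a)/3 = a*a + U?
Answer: 719/638 ≈ 1.1270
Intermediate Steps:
k(U, a) = -3*U - 3*a**2 (k(U, a) = -3*(a*a + U) = -3*(a**2 + U) = -3*(U + a**2) = -3*U - 3*a**2)
k(3, -8)/(-176) + j(7)/(-464) = (-3*3 - 3*(-8)**2)/(-176) + 7/(-464) = (-9 - 3*64)*(-1/176) + 7*(-1/464) = (-9 - 192)*(-1/176) - 7/464 = -201*(-1/176) - 7/464 = 201/176 - 7/464 = 719/638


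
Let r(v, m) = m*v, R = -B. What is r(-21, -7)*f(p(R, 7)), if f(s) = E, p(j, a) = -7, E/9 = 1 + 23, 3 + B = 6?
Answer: 31752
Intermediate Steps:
B = 3 (B = -3 + 6 = 3)
R = -3 (R = -1*3 = -3)
E = 216 (E = 9*(1 + 23) = 9*24 = 216)
f(s) = 216
r(-21, -7)*f(p(R, 7)) = -7*(-21)*216 = 147*216 = 31752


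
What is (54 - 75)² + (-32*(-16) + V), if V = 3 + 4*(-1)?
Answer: 952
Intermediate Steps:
V = -1 (V = 3 - 4 = -1)
(54 - 75)² + (-32*(-16) + V) = (54 - 75)² + (-32*(-16) - 1) = (-21)² + (512 - 1) = 441 + 511 = 952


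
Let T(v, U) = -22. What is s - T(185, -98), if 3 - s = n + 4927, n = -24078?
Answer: 19176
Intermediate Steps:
s = 19154 (s = 3 - (-24078 + 4927) = 3 - 1*(-19151) = 3 + 19151 = 19154)
s - T(185, -98) = 19154 - 1*(-22) = 19154 + 22 = 19176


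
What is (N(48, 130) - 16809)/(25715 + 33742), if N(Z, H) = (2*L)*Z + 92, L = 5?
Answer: -16237/59457 ≈ -0.27309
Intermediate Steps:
N(Z, H) = 92 + 10*Z (N(Z, H) = (2*5)*Z + 92 = 10*Z + 92 = 92 + 10*Z)
(N(48, 130) - 16809)/(25715 + 33742) = ((92 + 10*48) - 16809)/(25715 + 33742) = ((92 + 480) - 16809)/59457 = (572 - 16809)*(1/59457) = -16237*1/59457 = -16237/59457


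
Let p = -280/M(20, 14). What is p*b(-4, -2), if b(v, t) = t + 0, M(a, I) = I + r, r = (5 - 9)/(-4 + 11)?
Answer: 1960/47 ≈ 41.702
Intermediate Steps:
r = -4/7 ≈ -0.57143
M(a, I) = -4/7 + I (M(a, I) = I - 4/7 = -4/7 + I)
b(v, t) = t
p = -980/47 (p = -280/(-4/7 + 14) = -280/94/7 = -280*7/94 = -980/47 ≈ -20.851)
p*b(-4, -2) = -980/47*(-2) = 1960/47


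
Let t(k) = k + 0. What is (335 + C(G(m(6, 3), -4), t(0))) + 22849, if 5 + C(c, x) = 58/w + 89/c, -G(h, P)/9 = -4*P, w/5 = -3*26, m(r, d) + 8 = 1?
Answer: 216948263/9360 ≈ 23178.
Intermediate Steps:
m(r, d) = -7 (m(r, d) = -8 + 1 = -7)
w = -390 (w = 5*(-3*26) = 5*(-78) = -390)
t(k) = k
G(h, P) = 36*P (G(h, P) = -(-36)*P = 36*P)
C(c, x) = -1004/195 + 89/c (C(c, x) = -5 + (58/(-390) + 89/c) = -5 + (58*(-1/390) + 89/c) = -5 + (-29/195 + 89/c) = -1004/195 + 89/c)
(335 + C(G(m(6, 3), -4), t(0))) + 22849 = (335 + (-1004/195 + 89/((36*(-4))))) + 22849 = (335 + (-1004/195 + 89/(-144))) + 22849 = (335 + (-1004/195 + 89*(-1/144))) + 22849 = (335 + (-1004/195 - 89/144)) + 22849 = (335 - 53977/9360) + 22849 = 3081623/9360 + 22849 = 216948263/9360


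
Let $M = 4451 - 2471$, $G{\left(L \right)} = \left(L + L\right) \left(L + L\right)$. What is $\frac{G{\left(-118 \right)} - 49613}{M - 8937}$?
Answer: $- \frac{6083}{6957} \approx -0.87437$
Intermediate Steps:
$G{\left(L \right)} = 4 L^{2}$ ($G{\left(L \right)} = 2 L 2 L = 4 L^{2}$)
$M = 1980$
$\frac{G{\left(-118 \right)} - 49613}{M - 8937} = \frac{4 \left(-118\right)^{2} - 49613}{1980 - 8937} = \frac{4 \cdot 13924 - 49613}{-6957} = \left(55696 - 49613\right) \left(- \frac{1}{6957}\right) = 6083 \left(- \frac{1}{6957}\right) = - \frac{6083}{6957}$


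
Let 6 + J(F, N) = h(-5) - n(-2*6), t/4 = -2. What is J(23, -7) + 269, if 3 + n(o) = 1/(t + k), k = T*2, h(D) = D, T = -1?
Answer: 2611/10 ≈ 261.10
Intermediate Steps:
k = -2 (k = -1*2 = -2)
t = -8 (t = 4*(-2) = -8)
n(o) = -31/10 (n(o) = -3 + 1/(-8 - 2) = -3 + 1/(-10) = -3 - ⅒ = -31/10)
J(F, N) = -79/10 (J(F, N) = -6 + (-5 - 1*(-31/10)) = -6 + (-5 + 31/10) = -6 - 19/10 = -79/10)
J(23, -7) + 269 = -79/10 + 269 = 2611/10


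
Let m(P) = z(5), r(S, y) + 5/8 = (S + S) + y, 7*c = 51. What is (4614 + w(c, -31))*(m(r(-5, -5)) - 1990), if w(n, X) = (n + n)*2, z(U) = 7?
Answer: -64451466/7 ≈ -9.2074e+6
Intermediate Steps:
c = 51/7 (c = (⅐)*51 = 51/7 ≈ 7.2857)
r(S, y) = -5/8 + y + 2*S (r(S, y) = -5/8 + ((S + S) + y) = -5/8 + (2*S + y) = -5/8 + (y + 2*S) = -5/8 + y + 2*S)
m(P) = 7
w(n, X) = 4*n (w(n, X) = (2*n)*2 = 4*n)
(4614 + w(c, -31))*(m(r(-5, -5)) - 1990) = (4614 + 4*(51/7))*(7 - 1990) = (4614 + 204/7)*(-1983) = (32502/7)*(-1983) = -64451466/7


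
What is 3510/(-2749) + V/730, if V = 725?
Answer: -113855/401354 ≈ -0.28368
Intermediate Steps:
3510/(-2749) + V/730 = 3510/(-2749) + 725/730 = 3510*(-1/2749) + 725*(1/730) = -3510/2749 + 145/146 = -113855/401354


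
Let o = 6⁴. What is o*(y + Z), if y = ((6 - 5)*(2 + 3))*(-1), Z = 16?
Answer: 14256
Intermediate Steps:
o = 1296
y = -5 (y = (1*5)*(-1) = 5*(-1) = -5)
o*(y + Z) = 1296*(-5 + 16) = 1296*11 = 14256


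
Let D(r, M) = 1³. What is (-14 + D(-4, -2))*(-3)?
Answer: 39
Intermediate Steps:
D(r, M) = 1
(-14 + D(-4, -2))*(-3) = (-14 + 1)*(-3) = -13*(-3) = 39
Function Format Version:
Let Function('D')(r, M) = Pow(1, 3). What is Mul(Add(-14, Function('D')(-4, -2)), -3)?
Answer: 39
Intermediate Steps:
Function('D')(r, M) = 1
Mul(Add(-14, Function('D')(-4, -2)), -3) = Mul(Add(-14, 1), -3) = Mul(-13, -3) = 39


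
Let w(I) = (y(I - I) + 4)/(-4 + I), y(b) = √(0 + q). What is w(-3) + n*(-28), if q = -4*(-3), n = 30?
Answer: -5884/7 - 2*√3/7 ≈ -841.07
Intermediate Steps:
q = 12
y(b) = 2*√3 (y(b) = √(0 + 12) = √12 = 2*√3)
w(I) = (4 + 2*√3)/(-4 + I) (w(I) = (2*√3 + 4)/(-4 + I) = (4 + 2*√3)/(-4 + I))
w(-3) + n*(-28) = 2*(2 + √3)/(-4 - 3) + 30*(-28) = 2*(2 + √3)/(-7) - 840 = 2*(-⅐)*(2 + √3) - 840 = (-4/7 - 2*√3/7) - 840 = -5884/7 - 2*√3/7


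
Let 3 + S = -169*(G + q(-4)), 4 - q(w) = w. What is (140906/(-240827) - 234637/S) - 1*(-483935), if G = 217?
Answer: 4432009739060291/9158169156 ≈ 4.8394e+5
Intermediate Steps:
q(w) = 4 - w
S = -38028 (S = -3 - 169*(217 + (4 - 1*(-4))) = -3 - 169*(217 + (4 + 4)) = -3 - 169*(217 + 8) = -3 - 169*225 = -3 - 38025 = -38028)
(140906/(-240827) - 234637/S) - 1*(-483935) = (140906/(-240827) - 234637/(-38028)) - 1*(-483935) = (140906*(-1/240827) - 234637*(-1/38028)) + 483935 = (-140906/240827 + 234637/38028) + 483935 = 51148551431/9158169156 + 483935 = 4432009739060291/9158169156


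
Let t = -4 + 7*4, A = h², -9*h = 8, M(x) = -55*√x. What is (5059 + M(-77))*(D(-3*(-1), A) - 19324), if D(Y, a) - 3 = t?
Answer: -97623523 + 1061335*I*√77 ≈ -9.7624e+7 + 9.3132e+6*I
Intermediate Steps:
h = -8/9 (h = -⅑*8 = -8/9 ≈ -0.88889)
A = 64/81 (A = (-8/9)² = 64/81 ≈ 0.79012)
t = 24 (t = -4 + 28 = 24)
D(Y, a) = 27 (D(Y, a) = 3 + 24 = 27)
(5059 + M(-77))*(D(-3*(-1), A) - 19324) = (5059 - 55*I*√77)*(27 - 19324) = (5059 - 55*I*√77)*(-19297) = -97623523 + 1061335*I*√77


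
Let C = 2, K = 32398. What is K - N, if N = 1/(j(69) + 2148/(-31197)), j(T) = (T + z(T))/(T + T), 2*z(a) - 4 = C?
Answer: 3509112183/108320 ≈ 32396.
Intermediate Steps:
z(a) = 3 (z(a) = 2 + (½)*2 = 2 + 1 = 3)
j(T) = (3 + T)/(2*T) (j(T) = (T + 3)/(T + T) = (3 + T)/((2*T)) = (3 + T)*(1/(2*T)) = (3 + T)/(2*T))
N = 239177/108320 (N = 1/((½)*(3 + 69)/69 + 2148/(-31197)) = 1/((½)*(1/69)*72 + 2148*(-1/31197)) = 1/(12/23 - 716/10399) = 1/(108320/239177) = 239177/108320 ≈ 2.2081)
K - N = 32398 - 1*239177/108320 = 32398 - 239177/108320 = 3509112183/108320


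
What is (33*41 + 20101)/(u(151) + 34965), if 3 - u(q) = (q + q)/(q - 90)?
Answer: 654347/1066373 ≈ 0.61362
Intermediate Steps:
u(q) = 3 - 2*q/(-90 + q) (u(q) = 3 - (q + q)/(q - 90) = 3 - 2*q/(-90 + q))
(33*41 + 20101)/(u(151) + 34965) = (33*41 + 20101)/((-270 + 151)/(-90 + 151) + 34965) = (1353 + 20101)/(-119/61 + 34965) = 21454/((1/61)*(-119) + 34965) = 21454/(-119/61 + 34965) = 21454/(2132746/61) = 21454*(61/2132746) = 654347/1066373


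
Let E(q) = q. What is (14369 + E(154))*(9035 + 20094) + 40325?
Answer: 423080792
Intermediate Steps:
(14369 + E(154))*(9035 + 20094) + 40325 = (14369 + 154)*(9035 + 20094) + 40325 = 14523*29129 + 40325 = 423040467 + 40325 = 423080792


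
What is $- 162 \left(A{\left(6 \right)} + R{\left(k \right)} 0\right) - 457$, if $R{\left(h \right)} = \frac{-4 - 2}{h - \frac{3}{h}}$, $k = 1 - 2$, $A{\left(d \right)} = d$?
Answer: $-1429$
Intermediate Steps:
$k = -1$ ($k = 1 - 2 = -1$)
$R{\left(h \right)} = - \frac{6}{h - \frac{3}{h}}$
$- 162 \left(A{\left(6 \right)} + R{\left(k \right)} 0\right) - 457 = - 162 \left(6 + \left(-6\right) \left(-1\right) \frac{1}{-3 + \left(-1\right)^{2}} \cdot 0\right) - 457 = - 162 \left(6 + \left(-6\right) \left(-1\right) \frac{1}{-3 + 1} \cdot 0\right) - 457 = - 162 \left(6 + \left(-6\right) \left(-1\right) \frac{1}{-2} \cdot 0\right) - 457 = - 162 \left(6 + \left(-6\right) \left(-1\right) \left(- \frac{1}{2}\right) 0\right) - 457 = - 162 \left(6 - 0\right) - 457 = - 162 \left(6 + 0\right) - 457 = \left(-162\right) 6 - 457 = -972 - 457 = -1429$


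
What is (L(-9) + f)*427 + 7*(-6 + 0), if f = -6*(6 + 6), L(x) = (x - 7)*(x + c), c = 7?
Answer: -17122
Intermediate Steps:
L(x) = (-7 + x)*(7 + x) (L(x) = (x - 7)*(x + 7) = (-7 + x)*(7 + x))
f = -72 (f = -6*12 = -72)
(L(-9) + f)*427 + 7*(-6 + 0) = ((-49 + (-9)²) - 72)*427 + 7*(-6 + 0) = ((-49 + 81) - 72)*427 + 7*(-6) = (32 - 72)*427 - 42 = -40*427 - 42 = -17080 - 42 = -17122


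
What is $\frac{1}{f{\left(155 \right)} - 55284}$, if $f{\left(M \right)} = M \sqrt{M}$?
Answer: $- \frac{55284}{3052596781} - \frac{155 \sqrt{155}}{3052596781} \approx -1.8743 \cdot 10^{-5}$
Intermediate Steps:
$f{\left(M \right)} = M^{\frac{3}{2}}$
$\frac{1}{f{\left(155 \right)} - 55284} = \frac{1}{155^{\frac{3}{2}} - 55284} = \frac{1}{155 \sqrt{155} - 55284} = \frac{1}{-55284 + 155 \sqrt{155}}$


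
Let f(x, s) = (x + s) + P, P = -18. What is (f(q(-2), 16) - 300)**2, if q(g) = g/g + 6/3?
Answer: 89401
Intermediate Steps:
q(g) = 3 (q(g) = 1 + 6*(1/3) = 1 + 2 = 3)
f(x, s) = -18 + s + x (f(x, s) = (x + s) - 18 = (s + x) - 18 = -18 + s + x)
(f(q(-2), 16) - 300)**2 = ((-18 + 16 + 3) - 300)**2 = (1 - 300)**2 = (-299)**2 = 89401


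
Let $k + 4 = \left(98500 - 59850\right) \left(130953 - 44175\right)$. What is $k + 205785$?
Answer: $3354175481$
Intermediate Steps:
$k = 3353969696$ ($k = -4 + \left(98500 - 59850\right) \left(130953 - 44175\right) = -4 + \left(98500 - 59850\right) 86778 = -4 + 38650 \cdot 86778 = -4 + 3353969700 = 3353969696$)
$k + 205785 = 3353969696 + 205785 = 3354175481$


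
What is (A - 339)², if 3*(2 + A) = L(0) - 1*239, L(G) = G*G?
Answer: 1592644/9 ≈ 1.7696e+5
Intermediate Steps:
L(G) = G²
A = -245/3 (A = -2 + (0² - 1*239)/3 = -2 + (0 - 239)/3 = -2 + (⅓)*(-239) = -2 - 239/3 = -245/3 ≈ -81.667)
(A - 339)² = (-245/3 - 339)² = (-1262/3)² = 1592644/9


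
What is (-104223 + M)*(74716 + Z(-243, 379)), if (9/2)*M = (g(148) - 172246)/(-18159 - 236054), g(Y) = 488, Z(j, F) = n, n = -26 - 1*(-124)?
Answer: -5946546649116550/762639 ≈ -7.7973e+9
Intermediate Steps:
n = 98 (n = -26 + 124 = 98)
Z(j, F) = 98
M = 343516/2287917 (M = 2*((488 - 172246)/(-18159 - 236054))/9 = 2*(-171758/(-254213))/9 = 2*(-171758*(-1/254213))/9 = (2/9)*(171758/254213) = 343516/2287917 ≈ 0.15014)
(-104223 + M)*(74716 + Z(-243, 379)) = (-104223 + 343516/2287917)*(74716 + 98) = -238453229975/2287917*74814 = -5946546649116550/762639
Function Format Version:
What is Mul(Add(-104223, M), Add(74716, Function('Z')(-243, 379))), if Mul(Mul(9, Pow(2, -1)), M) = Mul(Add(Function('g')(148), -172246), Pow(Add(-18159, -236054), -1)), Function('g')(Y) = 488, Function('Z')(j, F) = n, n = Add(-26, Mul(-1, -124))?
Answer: Rational(-5946546649116550, 762639) ≈ -7.7973e+9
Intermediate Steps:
n = 98 (n = Add(-26, 124) = 98)
Function('Z')(j, F) = 98
M = Rational(343516, 2287917) (M = Mul(Rational(2, 9), Mul(Add(488, -172246), Pow(Add(-18159, -236054), -1))) = Mul(Rational(2, 9), Mul(-171758, Pow(-254213, -1))) = Mul(Rational(2, 9), Mul(-171758, Rational(-1, 254213))) = Mul(Rational(2, 9), Rational(171758, 254213)) = Rational(343516, 2287917) ≈ 0.15014)
Mul(Add(-104223, M), Add(74716, Function('Z')(-243, 379))) = Mul(Add(-104223, Rational(343516, 2287917)), Add(74716, 98)) = Mul(Rational(-238453229975, 2287917), 74814) = Rational(-5946546649116550, 762639)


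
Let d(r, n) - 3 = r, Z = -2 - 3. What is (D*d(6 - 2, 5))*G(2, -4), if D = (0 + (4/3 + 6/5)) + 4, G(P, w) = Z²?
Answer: 3430/3 ≈ 1143.3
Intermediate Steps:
Z = -5
G(P, w) = 25 (G(P, w) = (-5)² = 25)
d(r, n) = 3 + r
D = 98/15 (D = (0 + (4*(⅓) + 6*(⅕))) + 4 = (0 + (4/3 + 6/5)) + 4 = (0 + 38/15) + 4 = 38/15 + 4 = 98/15 ≈ 6.5333)
(D*d(6 - 2, 5))*G(2, -4) = (98*(3 + (6 - 2))/15)*25 = (98*(3 + 4)/15)*25 = ((98/15)*7)*25 = (686/15)*25 = 3430/3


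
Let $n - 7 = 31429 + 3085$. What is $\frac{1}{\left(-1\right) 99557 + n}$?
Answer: $- \frac{1}{65036} \approx -1.5376 \cdot 10^{-5}$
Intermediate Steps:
$n = 34521$ ($n = 7 + \left(31429 + 3085\right) = 7 + 34514 = 34521$)
$\frac{1}{\left(-1\right) 99557 + n} = \frac{1}{\left(-1\right) 99557 + 34521} = \frac{1}{-99557 + 34521} = \frac{1}{-65036} = - \frac{1}{65036}$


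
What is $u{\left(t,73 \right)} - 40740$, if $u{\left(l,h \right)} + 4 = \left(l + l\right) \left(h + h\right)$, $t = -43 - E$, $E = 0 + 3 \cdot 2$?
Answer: $-55052$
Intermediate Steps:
$E = 6$ ($E = 0 + 6 = 6$)
$t = -49$ ($t = -43 - 6 = -49$)
$u{\left(l,h \right)} = -4 + 4 h l$ ($u{\left(l,h \right)} = -4 + \left(l + l\right) \left(h + h\right) = -4 + 2 l 2 h = -4 + 4 h l$)
$u{\left(t,73 \right)} - 40740 = \left(-4 + 4 \cdot 73 \left(-49\right)\right) - 40740 = \left(-4 - 14308\right) - 40740 = -14312 - 40740 = -55052$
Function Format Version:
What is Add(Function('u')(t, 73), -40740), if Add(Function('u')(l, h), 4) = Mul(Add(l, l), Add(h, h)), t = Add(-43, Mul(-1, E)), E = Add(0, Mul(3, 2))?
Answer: -55052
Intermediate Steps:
E = 6 (E = Add(0, 6) = 6)
t = -49 (t = Add(-43, Mul(-1, 6)) = Add(-43, -6) = -49)
Function('u')(l, h) = Add(-4, Mul(4, h, l)) (Function('u')(l, h) = Add(-4, Mul(Add(l, l), Add(h, h))) = Add(-4, Mul(Mul(2, l), Mul(2, h))) = Add(-4, Mul(4, h, l)))
Add(Function('u')(t, 73), -40740) = Add(Add(-4, Mul(4, 73, -49)), -40740) = Add(Add(-4, -14308), -40740) = Add(-14312, -40740) = -55052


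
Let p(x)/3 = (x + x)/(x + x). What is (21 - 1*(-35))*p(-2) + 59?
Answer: 227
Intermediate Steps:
p(x) = 3 (p(x) = 3*((x + x)/(x + x)) = 3*((2*x)/((2*x))) = 3*((2*x)*(1/(2*x))) = 3*1 = 3)
(21 - 1*(-35))*p(-2) + 59 = (21 - 1*(-35))*3 + 59 = (21 + 35)*3 + 59 = 56*3 + 59 = 168 + 59 = 227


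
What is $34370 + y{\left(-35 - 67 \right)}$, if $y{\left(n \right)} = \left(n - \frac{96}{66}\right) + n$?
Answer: $\frac{375810}{11} \approx 34165.0$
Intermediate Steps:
$y{\left(n \right)} = - \frac{16}{11} + 2 n$ ($y{\left(n \right)} = \left(n - \frac{16}{11}\right) + n = \left(- \frac{16}{11} + n\right) + n = - \frac{16}{11} + 2 n$)
$34370 + y{\left(-35 - 67 \right)} = 34370 + \left(- \frac{16}{11} + 2 \left(-35 - 67\right)\right) = 34370 + \left(- \frac{16}{11} + 2 \left(-102\right)\right) = 34370 - \frac{2260}{11} = \frac{375810}{11}$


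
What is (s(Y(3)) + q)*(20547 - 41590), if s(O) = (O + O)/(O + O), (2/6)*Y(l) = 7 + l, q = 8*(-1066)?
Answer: 179433661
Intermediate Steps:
q = -8528
Y(l) = 21 + 3*l (Y(l) = 3*(7 + l) = 21 + 3*l)
s(O) = 1 (s(O) = (2*O)/((2*O)) = (2*O)*(1/(2*O)) = 1)
(s(Y(3)) + q)*(20547 - 41590) = (1 - 8528)*(20547 - 41590) = -8527*(-21043) = 179433661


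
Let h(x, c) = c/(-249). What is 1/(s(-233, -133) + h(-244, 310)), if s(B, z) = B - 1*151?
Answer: -249/95926 ≈ -0.0025958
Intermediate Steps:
h(x, c) = -c/249 (h(x, c) = c*(-1/249) = -c/249)
s(B, z) = -151 + B (s(B, z) = B - 151 = -151 + B)
1/(s(-233, -133) + h(-244, 310)) = 1/((-151 - 233) - 1/249*310) = 1/(-384 - 310/249) = 1/(-95926/249) = -249/95926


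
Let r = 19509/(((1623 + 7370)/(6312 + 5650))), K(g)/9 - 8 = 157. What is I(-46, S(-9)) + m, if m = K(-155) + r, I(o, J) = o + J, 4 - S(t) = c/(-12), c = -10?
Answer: 1478016377/53958 ≈ 27392.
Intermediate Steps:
K(g) = 1485 (K(g) = 72 + 9*157 = 72 + 1413 = 1485)
r = 233366658/8993 (r = 19509/((8993/11962)) = 19509/((8993*(1/11962))) = 19509/(8993/11962) = 19509*(11962/8993) = 233366658/8993 ≈ 25950.)
S(t) = 19/6 (S(t) = 4 - (-10)/(-12) = 4 - (-10)*(-1)/12 = 4 - 1*⅚ = 4 - ⅚ = 19/6)
I(o, J) = J + o
m = 246721263/8993 (m = 1485 + 233366658/8993 = 246721263/8993 ≈ 27435.)
I(-46, S(-9)) + m = (19/6 - 46) + 246721263/8993 = -257/6 + 246721263/8993 = 1478016377/53958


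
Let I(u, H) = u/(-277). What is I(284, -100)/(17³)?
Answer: -284/1360901 ≈ -0.00020869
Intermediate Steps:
I(u, H) = -u/277 (I(u, H) = u*(-1/277) = -u/277)
I(284, -100)/(17³) = (-1/277*284)/(17³) = -284/277/4913 = -284/277*1/4913 = -284/1360901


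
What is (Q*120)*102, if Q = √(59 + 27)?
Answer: 12240*√86 ≈ 1.1351e+5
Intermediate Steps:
Q = √86 ≈ 9.2736
(Q*120)*102 = (√86*120)*102 = (120*√86)*102 = 12240*√86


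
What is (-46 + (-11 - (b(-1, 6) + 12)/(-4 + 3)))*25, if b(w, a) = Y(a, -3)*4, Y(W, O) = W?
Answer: -525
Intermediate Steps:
b(w, a) = 4*a (b(w, a) = a*4 = 4*a)
(-46 + (-11 - (b(-1, 6) + 12)/(-4 + 3)))*25 = (-46 + (-11 - (4*6 + 12)/(-4 + 3)))*25 = (-46 + (-11 - (24 + 12)/(-1)))*25 = (-46 + (-11 - 36*(-1)))*25 = (-46 + (-11 - 1*(-36)))*25 = (-46 + (-11 + 36))*25 = (-46 + 25)*25 = -21*25 = -525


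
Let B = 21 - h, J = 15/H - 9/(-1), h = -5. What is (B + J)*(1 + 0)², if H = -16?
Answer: 545/16 ≈ 34.063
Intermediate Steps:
J = 129/16 (J = 15/(-16) - 9/(-1) = 15*(-1/16) - 9*(-1) = -15/16 + 9 = 129/16 ≈ 8.0625)
B = 26 (B = 21 - 1*(-5) = 21 + 5 = 26)
(B + J)*(1 + 0)² = (26 + 129/16)*(1 + 0)² = (545/16)*1² = (545/16)*1 = 545/16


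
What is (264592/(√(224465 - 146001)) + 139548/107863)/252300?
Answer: 401/78200675 + 16537*√1226/154659900 ≈ 0.0037490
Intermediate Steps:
(264592/(√(224465 - 146001)) + 139548/107863)/252300 = (264592/(√78464) + 139548*(1/107863))*(1/252300) = (264592/((8*√1226)) + 139548/107863)*(1/252300) = (264592*(√1226/9808) + 139548/107863)*(1/252300) = (16537*√1226/613 + 139548/107863)*(1/252300) = (139548/107863 + 16537*√1226/613)*(1/252300) = 401/78200675 + 16537*√1226/154659900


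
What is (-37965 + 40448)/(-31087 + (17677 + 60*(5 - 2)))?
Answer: -2483/13230 ≈ -0.18768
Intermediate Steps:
(-37965 + 40448)/(-31087 + (17677 + 60*(5 - 2))) = 2483/(-31087 + (17677 + 60*3)) = 2483/(-31087 + (17677 + 180)) = 2483/(-31087 + 17857) = 2483/(-13230) = 2483*(-1/13230) = -2483/13230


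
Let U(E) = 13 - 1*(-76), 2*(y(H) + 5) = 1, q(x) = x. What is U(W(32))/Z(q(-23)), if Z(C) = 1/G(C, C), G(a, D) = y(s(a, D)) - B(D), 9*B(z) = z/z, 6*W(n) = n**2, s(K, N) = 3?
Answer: -7387/18 ≈ -410.39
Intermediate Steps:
W(n) = n**2/6
y(H) = -9/2 (y(H) = -5 + (1/2)*1 = -5 + 1/2 = -9/2)
U(E) = 89 (U(E) = 13 + 76 = 89)
B(z) = 1/9 (B(z) = (z/z)/9 = (1/9)*1 = 1/9)
G(a, D) = -83/18 (G(a, D) = -9/2 - 1*1/9 = -9/2 - 1/9 = -83/18)
Z(C) = -18/83 (Z(C) = 1/(-83/18) = -18/83)
U(W(32))/Z(q(-23)) = 89/(-18/83) = 89*(-83/18) = -7387/18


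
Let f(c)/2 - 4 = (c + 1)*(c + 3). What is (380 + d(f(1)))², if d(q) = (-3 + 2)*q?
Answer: 126736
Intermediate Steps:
f(c) = 8 + 2*(1 + c)*(3 + c) (f(c) = 8 + 2*((c + 1)*(c + 3)) = 8 + 2*((1 + c)*(3 + c)) = 8 + 2*(1 + c)*(3 + c))
d(q) = -q
(380 + d(f(1)))² = (380 - (14 + 2*1² + 8*1))² = (380 - (14 + 2*1 + 8))² = (380 - (14 + 2 + 8))² = (380 - 1*24)² = (380 - 24)² = 356² = 126736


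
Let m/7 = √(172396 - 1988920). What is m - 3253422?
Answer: -3253422 + 42*I*√50459 ≈ -3.2534e+6 + 9434.5*I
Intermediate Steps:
m = 42*I*√50459 (m = 7*√(172396 - 1988920) = 7*√(-1816524) = 7*(6*I*√50459) = 42*I*√50459 ≈ 9434.5*I)
m - 3253422 = 42*I*√50459 - 3253422 = -3253422 + 42*I*√50459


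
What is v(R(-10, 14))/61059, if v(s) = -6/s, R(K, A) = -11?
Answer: 2/223883 ≈ 8.9332e-6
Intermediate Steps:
v(R(-10, 14))/61059 = -6/(-11)/61059 = -6*(-1/11)*(1/61059) = (6/11)*(1/61059) = 2/223883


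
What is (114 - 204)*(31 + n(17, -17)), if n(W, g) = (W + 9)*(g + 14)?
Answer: 4230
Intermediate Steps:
n(W, g) = (9 + W)*(14 + g)
(114 - 204)*(31 + n(17, -17)) = (114 - 204)*(31 + (126 + 9*(-17) + 14*17 + 17*(-17))) = -90*(31 + (126 - 153 + 238 - 289)) = -90*(31 - 78) = -90*(-47) = 4230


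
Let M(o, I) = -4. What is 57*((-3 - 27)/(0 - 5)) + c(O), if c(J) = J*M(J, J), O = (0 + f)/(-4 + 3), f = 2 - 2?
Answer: 342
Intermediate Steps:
f = 0
O = 0 (O = (0 + 0)/(-4 + 3) = 0/(-1) = 0*(-1) = 0)
c(J) = -4*J (c(J) = J*(-4) = -4*J)
57*((-3 - 27)/(0 - 5)) + c(O) = 57*((-3 - 27)/(0 - 5)) - 4*0 = 57*(-30/(-5)) + 0 = 57*(-30*(-1/5)) + 0 = 57*6 + 0 = 342 + 0 = 342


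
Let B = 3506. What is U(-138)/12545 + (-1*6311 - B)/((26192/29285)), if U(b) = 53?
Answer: -3606571262349/328578640 ≈ -10976.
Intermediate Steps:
U(-138)/12545 + (-1*6311 - B)/((26192/29285)) = 53/12545 + (-1*6311 - 1*3506)/((26192/29285)) = 53*(1/12545) + (-6311 - 3506)/((26192*(1/29285))) = 53/12545 - 9817/26192/29285 = 53/12545 - 9817*29285/26192 = 53/12545 - 287490845/26192 = -3606571262349/328578640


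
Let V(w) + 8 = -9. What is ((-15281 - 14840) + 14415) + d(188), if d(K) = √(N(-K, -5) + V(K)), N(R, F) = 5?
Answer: -15706 + 2*I*√3 ≈ -15706.0 + 3.4641*I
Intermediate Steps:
V(w) = -17 (V(w) = -8 - 9 = -17)
d(K) = 2*I*√3 (d(K) = √(5 - 17) = √(-12) = 2*I*√3)
((-15281 - 14840) + 14415) + d(188) = ((-15281 - 14840) + 14415) + 2*I*√3 = (-30121 + 14415) + 2*I*√3 = -15706 + 2*I*√3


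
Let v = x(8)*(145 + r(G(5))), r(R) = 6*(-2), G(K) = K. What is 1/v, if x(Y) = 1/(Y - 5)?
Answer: 3/133 ≈ 0.022556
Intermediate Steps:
r(R) = -12
x(Y) = 1/(-5 + Y)
v = 133/3 (v = (145 - 12)/(-5 + 8) = 133/3 ≈ 44.333)
1/v = 1/(133/3) = 3/133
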